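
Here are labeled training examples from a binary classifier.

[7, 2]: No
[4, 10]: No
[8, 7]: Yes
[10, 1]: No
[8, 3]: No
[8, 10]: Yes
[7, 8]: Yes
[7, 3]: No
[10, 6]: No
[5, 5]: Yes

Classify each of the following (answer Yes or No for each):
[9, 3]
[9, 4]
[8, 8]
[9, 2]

No, No, Yes, No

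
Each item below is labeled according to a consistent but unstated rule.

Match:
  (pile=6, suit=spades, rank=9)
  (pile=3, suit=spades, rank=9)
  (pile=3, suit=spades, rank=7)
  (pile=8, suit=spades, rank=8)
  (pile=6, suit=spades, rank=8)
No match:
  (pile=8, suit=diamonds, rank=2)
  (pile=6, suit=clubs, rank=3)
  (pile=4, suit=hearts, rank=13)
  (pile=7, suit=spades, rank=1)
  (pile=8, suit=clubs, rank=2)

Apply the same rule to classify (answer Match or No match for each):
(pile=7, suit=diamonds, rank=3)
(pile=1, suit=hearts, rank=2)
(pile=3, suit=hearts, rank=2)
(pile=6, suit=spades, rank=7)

Rule: suit is spades AND rank ≥ 2. This holds for each 'Match' example and fails for each 'No match' one.

No match, No match, No match, Match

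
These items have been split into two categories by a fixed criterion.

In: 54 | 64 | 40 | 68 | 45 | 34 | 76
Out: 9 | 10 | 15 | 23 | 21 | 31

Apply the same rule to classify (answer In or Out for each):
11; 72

Out, In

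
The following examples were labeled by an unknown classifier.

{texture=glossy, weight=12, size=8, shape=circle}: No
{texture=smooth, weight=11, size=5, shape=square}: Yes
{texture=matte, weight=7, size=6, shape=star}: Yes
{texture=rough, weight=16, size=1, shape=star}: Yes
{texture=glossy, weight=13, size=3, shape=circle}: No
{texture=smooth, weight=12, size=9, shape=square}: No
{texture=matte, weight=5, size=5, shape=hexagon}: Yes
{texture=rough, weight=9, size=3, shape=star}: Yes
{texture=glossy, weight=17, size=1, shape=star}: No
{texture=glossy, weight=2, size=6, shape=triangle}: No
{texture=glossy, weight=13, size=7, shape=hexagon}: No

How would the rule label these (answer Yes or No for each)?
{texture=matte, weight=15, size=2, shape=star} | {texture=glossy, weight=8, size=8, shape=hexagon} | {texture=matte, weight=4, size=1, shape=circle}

One predicate separates the groups cleanly: texture is not glossy AND size ≤ 6.

Yes, No, Yes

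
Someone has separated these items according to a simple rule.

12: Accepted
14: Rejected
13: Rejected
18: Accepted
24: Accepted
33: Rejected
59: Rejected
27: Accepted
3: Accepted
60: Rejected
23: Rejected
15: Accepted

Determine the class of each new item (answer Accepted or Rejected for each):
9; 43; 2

Accepted, Rejected, Rejected

The rule appears to be: multiple of 3 AND at most 27.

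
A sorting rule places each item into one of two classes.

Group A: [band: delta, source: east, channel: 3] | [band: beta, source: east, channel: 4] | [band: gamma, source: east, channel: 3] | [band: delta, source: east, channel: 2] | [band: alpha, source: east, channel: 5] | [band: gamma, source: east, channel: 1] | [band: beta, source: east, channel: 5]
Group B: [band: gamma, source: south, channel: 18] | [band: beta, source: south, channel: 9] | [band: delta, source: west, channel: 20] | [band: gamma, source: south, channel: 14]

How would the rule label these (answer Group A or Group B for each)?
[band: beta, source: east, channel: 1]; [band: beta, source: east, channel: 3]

Group A, Group A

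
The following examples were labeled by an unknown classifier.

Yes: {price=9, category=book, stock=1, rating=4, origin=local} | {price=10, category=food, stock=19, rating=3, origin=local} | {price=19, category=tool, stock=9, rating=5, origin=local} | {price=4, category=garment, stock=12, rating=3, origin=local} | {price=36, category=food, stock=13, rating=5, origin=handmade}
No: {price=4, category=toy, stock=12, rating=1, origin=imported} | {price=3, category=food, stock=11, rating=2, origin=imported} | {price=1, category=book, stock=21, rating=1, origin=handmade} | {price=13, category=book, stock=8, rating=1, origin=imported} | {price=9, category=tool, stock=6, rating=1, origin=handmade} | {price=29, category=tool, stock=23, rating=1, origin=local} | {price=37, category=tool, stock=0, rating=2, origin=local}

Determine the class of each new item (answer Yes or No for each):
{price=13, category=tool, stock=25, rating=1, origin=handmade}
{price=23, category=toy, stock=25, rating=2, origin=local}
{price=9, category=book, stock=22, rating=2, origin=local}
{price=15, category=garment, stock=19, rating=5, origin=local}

Every 'Yes' example satisfies: rating ≥ 3. None of the 'No' examples do.
{price=13, category=tool, stock=25, rating=1, origin=handmade}: No (rating = 1).
{price=23, category=toy, stock=25, rating=2, origin=local}: No (rating = 2).
{price=9, category=book, stock=22, rating=2, origin=local}: No (rating = 2).
{price=15, category=garment, stock=19, rating=5, origin=local}: Yes (rating = 5).

No, No, No, Yes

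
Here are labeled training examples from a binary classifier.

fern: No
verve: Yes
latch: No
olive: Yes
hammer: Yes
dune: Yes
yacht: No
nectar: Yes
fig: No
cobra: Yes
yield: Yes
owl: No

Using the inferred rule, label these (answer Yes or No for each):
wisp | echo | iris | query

No, Yes, Yes, Yes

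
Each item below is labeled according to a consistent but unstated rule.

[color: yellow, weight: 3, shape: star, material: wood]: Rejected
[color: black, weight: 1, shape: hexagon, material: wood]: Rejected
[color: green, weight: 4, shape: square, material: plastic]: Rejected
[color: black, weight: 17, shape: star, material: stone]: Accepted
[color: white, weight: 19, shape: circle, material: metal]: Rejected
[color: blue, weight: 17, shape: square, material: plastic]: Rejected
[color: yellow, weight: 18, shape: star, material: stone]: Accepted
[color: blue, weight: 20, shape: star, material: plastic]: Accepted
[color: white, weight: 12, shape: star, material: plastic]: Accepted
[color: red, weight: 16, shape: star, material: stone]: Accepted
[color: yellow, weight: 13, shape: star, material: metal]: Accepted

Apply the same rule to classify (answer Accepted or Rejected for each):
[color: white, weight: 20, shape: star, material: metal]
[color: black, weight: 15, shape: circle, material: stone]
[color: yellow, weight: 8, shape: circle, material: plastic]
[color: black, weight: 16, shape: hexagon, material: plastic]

Accepted, Rejected, Rejected, Rejected

One predicate separates the groups cleanly: shape is star AND weight ≥ 4.
[color: white, weight: 20, shape: star, material: metal]: Accepted (shape is star, weight = 20).
[color: black, weight: 15, shape: circle, material: stone]: Rejected (shape is circle, weight = 15).
[color: yellow, weight: 8, shape: circle, material: plastic]: Rejected (shape is circle, weight = 8).
[color: black, weight: 16, shape: hexagon, material: plastic]: Rejected (shape is hexagon, weight = 16).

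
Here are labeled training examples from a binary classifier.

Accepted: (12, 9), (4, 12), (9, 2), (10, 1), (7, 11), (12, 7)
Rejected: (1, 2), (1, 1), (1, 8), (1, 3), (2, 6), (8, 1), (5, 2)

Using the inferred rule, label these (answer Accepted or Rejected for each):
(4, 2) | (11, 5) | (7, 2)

Every 'Accepted' example satisfies: sum ≥ 11. None of the 'Rejected' examples do.
(4, 2): Rejected (4+2 = 6). (11, 5): Accepted (11+5 = 16). (7, 2): Rejected (7+2 = 9).

Rejected, Accepted, Rejected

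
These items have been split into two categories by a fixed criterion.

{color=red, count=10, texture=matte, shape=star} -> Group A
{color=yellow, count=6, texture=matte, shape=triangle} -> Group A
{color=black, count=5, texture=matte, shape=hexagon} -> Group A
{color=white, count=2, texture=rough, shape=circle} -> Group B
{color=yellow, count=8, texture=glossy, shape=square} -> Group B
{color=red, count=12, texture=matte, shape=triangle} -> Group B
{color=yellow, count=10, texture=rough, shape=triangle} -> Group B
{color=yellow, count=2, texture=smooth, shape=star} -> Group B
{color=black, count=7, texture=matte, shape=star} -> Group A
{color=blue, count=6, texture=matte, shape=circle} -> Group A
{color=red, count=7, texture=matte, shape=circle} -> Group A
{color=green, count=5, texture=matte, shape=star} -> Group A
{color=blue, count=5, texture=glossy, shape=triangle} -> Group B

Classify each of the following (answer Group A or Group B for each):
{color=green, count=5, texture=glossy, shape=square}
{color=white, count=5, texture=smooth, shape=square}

One predicate separates the groups cleanly: texture is matte AND count ≤ 10.
{color=green, count=5, texture=glossy, shape=square} — texture is glossy, count = 5, hence Group B.
{color=white, count=5, texture=smooth, shape=square} — texture is smooth, count = 5, hence Group B.

Group B, Group B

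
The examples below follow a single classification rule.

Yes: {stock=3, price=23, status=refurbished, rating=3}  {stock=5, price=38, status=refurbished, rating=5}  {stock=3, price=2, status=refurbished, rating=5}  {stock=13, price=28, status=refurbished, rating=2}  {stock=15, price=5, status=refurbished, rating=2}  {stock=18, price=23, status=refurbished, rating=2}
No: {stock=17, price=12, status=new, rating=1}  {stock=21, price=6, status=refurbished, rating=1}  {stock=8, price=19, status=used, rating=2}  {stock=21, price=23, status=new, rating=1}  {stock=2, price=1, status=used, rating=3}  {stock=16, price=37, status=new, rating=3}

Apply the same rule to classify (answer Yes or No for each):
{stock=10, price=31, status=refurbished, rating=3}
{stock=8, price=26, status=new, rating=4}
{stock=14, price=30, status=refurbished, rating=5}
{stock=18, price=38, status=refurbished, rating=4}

All 'Yes' examples share one property — status is refurbished AND rating ≥ 2 — and every 'No' example lacks it.
{stock=10, price=31, status=refurbished, rating=3}: Yes (status is refurbished, rating = 3).
{stock=8, price=26, status=new, rating=4}: No (status is new, rating = 4).
{stock=14, price=30, status=refurbished, rating=5}: Yes (status is refurbished, rating = 5).
{stock=18, price=38, status=refurbished, rating=4}: Yes (status is refurbished, rating = 4).

Yes, No, Yes, Yes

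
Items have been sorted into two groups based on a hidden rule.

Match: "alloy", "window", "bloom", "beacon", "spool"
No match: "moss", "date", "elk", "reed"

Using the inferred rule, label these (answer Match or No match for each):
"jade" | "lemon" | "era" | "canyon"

No match, Match, No match, Match

A rule that fits every label: length ≥ 5 — true of each 'Match' example, false of each 'No match' one.
"jade" — length 4, hence No match.
"lemon" — length 5, hence Match.
"era" — length 3, hence No match.
"canyon" — length 6, hence Match.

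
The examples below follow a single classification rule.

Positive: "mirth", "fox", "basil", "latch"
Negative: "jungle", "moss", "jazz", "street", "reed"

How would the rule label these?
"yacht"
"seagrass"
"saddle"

The simplest hypothesis consistent with all the labels is: odd length.

Positive, Negative, Negative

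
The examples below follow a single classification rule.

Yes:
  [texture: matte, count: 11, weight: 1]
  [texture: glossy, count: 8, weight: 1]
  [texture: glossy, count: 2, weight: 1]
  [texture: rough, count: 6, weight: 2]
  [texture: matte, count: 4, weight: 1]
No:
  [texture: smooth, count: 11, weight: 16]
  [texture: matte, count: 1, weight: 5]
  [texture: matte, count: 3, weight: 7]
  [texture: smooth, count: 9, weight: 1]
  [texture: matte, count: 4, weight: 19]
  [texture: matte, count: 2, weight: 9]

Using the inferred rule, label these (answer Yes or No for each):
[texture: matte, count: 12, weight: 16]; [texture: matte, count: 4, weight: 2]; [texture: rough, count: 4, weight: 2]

No, Yes, Yes

The pattern is that an item is 'Yes' exactly when: weight ≤ 2 AND count ≠ 9.
[texture: matte, count: 12, weight: 16]: weight = 16, count = 12 — fails this test, so No. [texture: matte, count: 4, weight: 2]: weight = 2, count = 4 — matches, so Yes. [texture: rough, count: 4, weight: 2]: weight = 2, count = 4 — matches, so Yes.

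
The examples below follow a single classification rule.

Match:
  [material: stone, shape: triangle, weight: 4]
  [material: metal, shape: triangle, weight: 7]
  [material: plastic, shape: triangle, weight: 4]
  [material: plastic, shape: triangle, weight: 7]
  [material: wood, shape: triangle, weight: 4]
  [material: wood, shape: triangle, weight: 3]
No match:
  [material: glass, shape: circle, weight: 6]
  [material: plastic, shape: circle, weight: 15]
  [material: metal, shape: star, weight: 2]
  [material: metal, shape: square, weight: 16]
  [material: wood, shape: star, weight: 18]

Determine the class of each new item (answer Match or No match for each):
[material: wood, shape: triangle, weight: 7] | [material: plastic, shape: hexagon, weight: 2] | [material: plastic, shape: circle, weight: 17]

Match, No match, No match

Looking at the examples, the only property every 'Match' case has and every 'No match' case lacks is: shape is triangle.
[material: wood, shape: triangle, weight: 7]: shape is triangle, has this property → Match.
[material: plastic, shape: hexagon, weight: 2]: shape is hexagon, doesn't match → No match.
[material: plastic, shape: circle, weight: 17]: shape is circle, doesn't match → No match.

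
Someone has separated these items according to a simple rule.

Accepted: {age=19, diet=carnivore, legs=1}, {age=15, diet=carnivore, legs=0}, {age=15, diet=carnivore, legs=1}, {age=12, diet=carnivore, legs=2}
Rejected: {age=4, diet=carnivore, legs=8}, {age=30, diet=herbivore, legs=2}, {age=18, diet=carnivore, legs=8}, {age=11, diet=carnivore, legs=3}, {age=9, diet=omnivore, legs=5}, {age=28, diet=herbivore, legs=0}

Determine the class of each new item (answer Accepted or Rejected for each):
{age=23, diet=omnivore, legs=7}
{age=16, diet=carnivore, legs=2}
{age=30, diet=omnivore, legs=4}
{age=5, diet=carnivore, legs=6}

Rejected, Accepted, Rejected, Rejected

The pattern is that an item is 'Accepted' exactly when: diet is carnivore AND legs ≤ 2.
{age=23, diet=omnivore, legs=7}: Rejected (diet is omnivore, legs = 7).
{age=16, diet=carnivore, legs=2}: Accepted (diet is carnivore, legs = 2).
{age=30, diet=omnivore, legs=4}: Rejected (diet is omnivore, legs = 4).
{age=5, diet=carnivore, legs=6}: Rejected (diet is carnivore, legs = 6).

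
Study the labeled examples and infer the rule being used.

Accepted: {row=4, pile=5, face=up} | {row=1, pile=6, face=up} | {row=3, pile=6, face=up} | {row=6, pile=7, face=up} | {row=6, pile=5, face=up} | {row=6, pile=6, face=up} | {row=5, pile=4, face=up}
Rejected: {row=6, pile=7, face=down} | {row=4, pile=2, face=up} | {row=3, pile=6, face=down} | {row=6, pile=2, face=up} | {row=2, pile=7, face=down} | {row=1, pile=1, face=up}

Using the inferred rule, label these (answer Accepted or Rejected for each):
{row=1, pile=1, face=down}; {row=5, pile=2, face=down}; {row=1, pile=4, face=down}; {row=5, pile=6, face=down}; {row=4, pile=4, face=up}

Rejected, Rejected, Rejected, Rejected, Accepted

The distinguishing property — face is up AND pile ≥ 4 — holds for all the 'Accepted' cases and none of the 'Rejected' cases.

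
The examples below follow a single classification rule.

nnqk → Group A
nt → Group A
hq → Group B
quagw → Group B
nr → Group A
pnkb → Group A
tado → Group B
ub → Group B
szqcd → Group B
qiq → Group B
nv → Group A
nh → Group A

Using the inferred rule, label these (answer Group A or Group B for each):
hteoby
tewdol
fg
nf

Comparing the two groups points to one rule — contains 'n'.

Group B, Group B, Group B, Group A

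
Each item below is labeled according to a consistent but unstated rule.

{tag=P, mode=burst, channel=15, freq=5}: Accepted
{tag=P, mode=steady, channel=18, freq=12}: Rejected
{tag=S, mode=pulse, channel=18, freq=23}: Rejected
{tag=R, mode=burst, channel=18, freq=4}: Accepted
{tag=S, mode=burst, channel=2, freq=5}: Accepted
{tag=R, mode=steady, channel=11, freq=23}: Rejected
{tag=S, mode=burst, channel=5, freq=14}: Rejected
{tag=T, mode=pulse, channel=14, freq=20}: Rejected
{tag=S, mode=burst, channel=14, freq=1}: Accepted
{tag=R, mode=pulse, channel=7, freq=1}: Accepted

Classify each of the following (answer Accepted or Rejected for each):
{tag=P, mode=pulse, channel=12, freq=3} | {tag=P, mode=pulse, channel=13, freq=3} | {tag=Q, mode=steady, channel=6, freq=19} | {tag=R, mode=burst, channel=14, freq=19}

Accepted, Accepted, Rejected, Rejected

The common property of the 'Accepted' items is: freq ≤ 5. No 'Rejected' item has it.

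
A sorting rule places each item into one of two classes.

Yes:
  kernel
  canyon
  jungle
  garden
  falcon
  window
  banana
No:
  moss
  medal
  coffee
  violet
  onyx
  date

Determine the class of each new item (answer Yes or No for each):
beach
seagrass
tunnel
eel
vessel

The classifier is using: length 6 AND contains 'n'.
beach: length 5, no 'n', does not satisfy this → No. seagrass: length 8, no 'n', does not satisfy this → No. tunnel: length 6, has 'n', checks out → Yes. eel: length 3, no 'n', does not satisfy this → No. vessel: length 6, no 'n', does not satisfy this → No.

No, No, Yes, No, No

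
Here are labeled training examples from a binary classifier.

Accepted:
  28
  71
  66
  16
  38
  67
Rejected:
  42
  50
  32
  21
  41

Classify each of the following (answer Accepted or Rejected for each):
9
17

Accepted, Accepted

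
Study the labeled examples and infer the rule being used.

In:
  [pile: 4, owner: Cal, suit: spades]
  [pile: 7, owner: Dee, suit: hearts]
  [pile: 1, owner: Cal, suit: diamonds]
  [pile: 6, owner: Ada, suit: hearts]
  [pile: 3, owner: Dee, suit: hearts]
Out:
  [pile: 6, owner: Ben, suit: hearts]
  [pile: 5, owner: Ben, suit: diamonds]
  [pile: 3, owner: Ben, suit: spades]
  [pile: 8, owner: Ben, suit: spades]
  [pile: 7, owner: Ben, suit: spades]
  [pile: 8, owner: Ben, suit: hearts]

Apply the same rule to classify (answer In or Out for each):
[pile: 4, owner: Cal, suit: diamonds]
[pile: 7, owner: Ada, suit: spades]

The simplest hypothesis consistent with all the labels is: owner is not Ben.

In, In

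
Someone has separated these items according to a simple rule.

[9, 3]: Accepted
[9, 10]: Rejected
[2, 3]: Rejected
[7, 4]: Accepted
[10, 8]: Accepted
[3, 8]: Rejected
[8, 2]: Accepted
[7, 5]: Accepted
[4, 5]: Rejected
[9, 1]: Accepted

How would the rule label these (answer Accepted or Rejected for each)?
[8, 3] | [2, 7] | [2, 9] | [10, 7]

All 'Accepted' examples share one property — first > second — and every 'Rejected' example lacks it.

Accepted, Rejected, Rejected, Accepted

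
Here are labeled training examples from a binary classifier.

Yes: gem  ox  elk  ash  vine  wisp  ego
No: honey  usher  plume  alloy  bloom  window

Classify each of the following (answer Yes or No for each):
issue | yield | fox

No, No, Yes

The common property of the 'Yes' items is: length ≤ 4. No 'No' item has it.
issue: length 5 — fails the rule, so No. yield: length 5 — fails the rule, so No. fox: length 3 — matches, so Yes.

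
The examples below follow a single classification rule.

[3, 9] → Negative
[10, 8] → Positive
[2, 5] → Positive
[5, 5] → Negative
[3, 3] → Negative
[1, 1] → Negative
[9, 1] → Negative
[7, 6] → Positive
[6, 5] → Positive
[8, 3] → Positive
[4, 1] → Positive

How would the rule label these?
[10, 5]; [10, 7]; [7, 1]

Positive, Positive, Negative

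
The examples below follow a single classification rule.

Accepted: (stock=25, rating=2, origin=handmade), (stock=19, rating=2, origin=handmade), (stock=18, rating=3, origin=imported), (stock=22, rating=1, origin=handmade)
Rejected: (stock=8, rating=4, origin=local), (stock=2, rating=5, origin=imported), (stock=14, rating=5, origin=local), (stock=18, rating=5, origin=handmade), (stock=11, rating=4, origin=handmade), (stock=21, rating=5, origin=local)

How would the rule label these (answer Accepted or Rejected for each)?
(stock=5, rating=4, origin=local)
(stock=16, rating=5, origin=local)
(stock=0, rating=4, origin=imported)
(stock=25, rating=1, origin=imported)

The rule appears to be: rating ≤ 3.

Rejected, Rejected, Rejected, Accepted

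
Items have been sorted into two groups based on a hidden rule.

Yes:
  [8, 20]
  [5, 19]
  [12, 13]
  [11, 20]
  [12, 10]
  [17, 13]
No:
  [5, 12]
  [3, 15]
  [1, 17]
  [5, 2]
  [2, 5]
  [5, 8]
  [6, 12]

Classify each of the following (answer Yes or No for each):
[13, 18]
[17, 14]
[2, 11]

The classifier is using: sum ≥ 22.

Yes, Yes, No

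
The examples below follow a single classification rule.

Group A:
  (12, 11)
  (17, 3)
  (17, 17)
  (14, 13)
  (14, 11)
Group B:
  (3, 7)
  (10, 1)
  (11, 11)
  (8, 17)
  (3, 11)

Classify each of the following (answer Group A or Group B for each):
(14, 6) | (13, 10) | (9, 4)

Group A, Group A, Group B

A rule that fits every label: first ≥ 12 — true of each 'Group A' example, false of each 'Group B' one.
(14, 6): Group A (first 14).
(13, 10): Group A (first 13).
(9, 4): Group B (first 9).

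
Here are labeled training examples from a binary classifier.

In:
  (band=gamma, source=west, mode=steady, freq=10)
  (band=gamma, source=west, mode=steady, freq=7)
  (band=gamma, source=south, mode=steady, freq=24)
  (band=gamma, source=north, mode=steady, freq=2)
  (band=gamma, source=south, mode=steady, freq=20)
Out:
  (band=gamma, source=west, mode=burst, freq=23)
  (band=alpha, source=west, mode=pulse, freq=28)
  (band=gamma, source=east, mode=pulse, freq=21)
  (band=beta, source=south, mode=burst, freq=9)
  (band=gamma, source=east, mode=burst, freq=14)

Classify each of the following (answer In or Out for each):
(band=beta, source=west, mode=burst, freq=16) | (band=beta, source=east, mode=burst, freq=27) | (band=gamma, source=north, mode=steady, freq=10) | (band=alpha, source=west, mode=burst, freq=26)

Out, Out, In, Out

The rule appears to be: mode is steady.
Out: (band=beta, source=west, mode=burst, freq=16), since mode is burst.
Out: (band=beta, source=east, mode=burst, freq=27), since mode is burst.
In: (band=gamma, source=north, mode=steady, freq=10), since mode is steady.
Out: (band=alpha, source=west, mode=burst, freq=26), since mode is burst.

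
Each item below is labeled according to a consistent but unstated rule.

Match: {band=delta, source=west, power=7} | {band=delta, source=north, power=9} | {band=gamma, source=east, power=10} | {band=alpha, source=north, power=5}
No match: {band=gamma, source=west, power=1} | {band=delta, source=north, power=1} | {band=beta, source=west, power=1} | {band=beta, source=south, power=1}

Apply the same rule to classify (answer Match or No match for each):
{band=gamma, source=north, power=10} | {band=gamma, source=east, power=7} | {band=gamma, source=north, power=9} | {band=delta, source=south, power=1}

One predicate separates the groups cleanly: power ≥ 5.
{band=gamma, source=north, power=10} — power = 10, hence Match.
{band=gamma, source=east, power=7} — power = 7, hence Match.
{band=gamma, source=north, power=9} — power = 9, hence Match.
{band=delta, source=south, power=1} — power = 1, hence No match.

Match, Match, Match, No match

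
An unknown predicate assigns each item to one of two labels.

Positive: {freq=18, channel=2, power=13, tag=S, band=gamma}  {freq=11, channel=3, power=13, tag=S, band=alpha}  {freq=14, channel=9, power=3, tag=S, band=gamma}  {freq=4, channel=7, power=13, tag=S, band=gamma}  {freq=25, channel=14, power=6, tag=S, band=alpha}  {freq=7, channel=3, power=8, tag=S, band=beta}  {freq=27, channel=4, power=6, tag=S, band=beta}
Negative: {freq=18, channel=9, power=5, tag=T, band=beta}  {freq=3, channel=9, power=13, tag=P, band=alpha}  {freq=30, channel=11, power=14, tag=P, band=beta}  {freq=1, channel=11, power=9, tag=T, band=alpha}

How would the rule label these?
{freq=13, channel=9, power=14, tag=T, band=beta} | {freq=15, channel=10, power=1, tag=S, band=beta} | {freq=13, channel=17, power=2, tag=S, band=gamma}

Negative, Positive, Positive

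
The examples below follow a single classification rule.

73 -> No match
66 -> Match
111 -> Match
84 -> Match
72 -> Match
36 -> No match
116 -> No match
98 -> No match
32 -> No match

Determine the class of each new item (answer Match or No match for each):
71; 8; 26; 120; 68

No match, No match, No match, Match, No match

The pattern is that an item is 'Match' exactly when: multiple of 3 AND at least 66.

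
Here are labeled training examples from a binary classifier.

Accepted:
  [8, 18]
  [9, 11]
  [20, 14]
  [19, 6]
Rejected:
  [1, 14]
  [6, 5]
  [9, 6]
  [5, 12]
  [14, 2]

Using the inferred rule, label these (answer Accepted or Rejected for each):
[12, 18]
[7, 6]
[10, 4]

Accepted, Rejected, Rejected

Rule: sum ≥ 20. This holds for each 'Accepted' example and fails for each 'Rejected' one.
[12, 18]: 12+18 = 30 — qualifies, so Accepted. [7, 6]: 7+6 = 13 — doesn't qualify, so Rejected. [10, 4]: 10+4 = 14 — doesn't qualify, so Rejected.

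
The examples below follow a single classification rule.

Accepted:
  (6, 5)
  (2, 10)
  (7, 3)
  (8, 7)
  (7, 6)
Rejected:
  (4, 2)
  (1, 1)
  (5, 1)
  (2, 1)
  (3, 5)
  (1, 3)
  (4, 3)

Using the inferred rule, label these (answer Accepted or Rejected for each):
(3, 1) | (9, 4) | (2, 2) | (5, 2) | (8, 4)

All 'Accepted' examples share one property — sum ≥ 10 — and every 'Rejected' example lacks it.

Rejected, Accepted, Rejected, Rejected, Accepted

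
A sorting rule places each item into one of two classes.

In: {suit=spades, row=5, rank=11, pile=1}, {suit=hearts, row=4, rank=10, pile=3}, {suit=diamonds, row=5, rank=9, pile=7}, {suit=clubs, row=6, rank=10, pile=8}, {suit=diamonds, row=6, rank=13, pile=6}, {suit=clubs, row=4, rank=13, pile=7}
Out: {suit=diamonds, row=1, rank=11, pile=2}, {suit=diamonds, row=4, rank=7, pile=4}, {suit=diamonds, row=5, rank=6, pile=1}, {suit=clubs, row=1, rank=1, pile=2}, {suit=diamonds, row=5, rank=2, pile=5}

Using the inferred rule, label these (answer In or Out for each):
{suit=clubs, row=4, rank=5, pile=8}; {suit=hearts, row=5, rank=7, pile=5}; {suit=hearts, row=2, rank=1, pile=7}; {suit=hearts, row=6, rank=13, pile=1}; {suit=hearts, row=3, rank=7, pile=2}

'In' ⟺ rank ≥ 9 AND row ≥ 4.

Out, Out, Out, In, Out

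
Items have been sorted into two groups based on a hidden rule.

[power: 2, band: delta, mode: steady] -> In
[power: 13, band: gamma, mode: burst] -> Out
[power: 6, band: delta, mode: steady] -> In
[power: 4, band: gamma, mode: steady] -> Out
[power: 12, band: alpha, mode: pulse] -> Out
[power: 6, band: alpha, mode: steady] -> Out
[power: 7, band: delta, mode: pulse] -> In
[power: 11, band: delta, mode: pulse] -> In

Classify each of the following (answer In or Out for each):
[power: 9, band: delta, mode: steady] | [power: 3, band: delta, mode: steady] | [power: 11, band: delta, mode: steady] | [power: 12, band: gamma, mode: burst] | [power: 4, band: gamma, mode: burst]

In, In, In, Out, Out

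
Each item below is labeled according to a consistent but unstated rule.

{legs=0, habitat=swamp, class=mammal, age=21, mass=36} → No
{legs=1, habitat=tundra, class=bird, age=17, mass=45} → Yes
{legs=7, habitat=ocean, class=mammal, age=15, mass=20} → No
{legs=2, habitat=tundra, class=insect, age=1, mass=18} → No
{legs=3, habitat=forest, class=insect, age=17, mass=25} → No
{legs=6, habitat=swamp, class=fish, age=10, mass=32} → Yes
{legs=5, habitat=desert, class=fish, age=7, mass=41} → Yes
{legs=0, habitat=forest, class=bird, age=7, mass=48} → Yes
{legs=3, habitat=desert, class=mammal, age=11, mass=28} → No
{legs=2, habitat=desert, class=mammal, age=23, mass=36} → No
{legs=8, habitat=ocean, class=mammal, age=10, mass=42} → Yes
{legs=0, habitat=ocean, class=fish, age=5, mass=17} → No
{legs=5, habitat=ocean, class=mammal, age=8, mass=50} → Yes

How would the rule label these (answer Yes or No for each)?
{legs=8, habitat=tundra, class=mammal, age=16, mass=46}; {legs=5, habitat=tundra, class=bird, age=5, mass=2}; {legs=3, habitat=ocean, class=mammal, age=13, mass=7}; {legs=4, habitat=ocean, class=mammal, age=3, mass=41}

Yes, No, No, Yes

Every 'Yes' example satisfies: age ≤ 17 AND mass ≥ 32. None of the 'No' examples do.
{legs=8, habitat=tundra, class=mammal, age=16, mass=46} — age = 16, mass = 46, hence Yes. {legs=5, habitat=tundra, class=bird, age=5, mass=2} — age = 5, mass = 2, hence No. {legs=3, habitat=ocean, class=mammal, age=13, mass=7} — age = 13, mass = 7, hence No. {legs=4, habitat=ocean, class=mammal, age=3, mass=41} — age = 3, mass = 41, hence Yes.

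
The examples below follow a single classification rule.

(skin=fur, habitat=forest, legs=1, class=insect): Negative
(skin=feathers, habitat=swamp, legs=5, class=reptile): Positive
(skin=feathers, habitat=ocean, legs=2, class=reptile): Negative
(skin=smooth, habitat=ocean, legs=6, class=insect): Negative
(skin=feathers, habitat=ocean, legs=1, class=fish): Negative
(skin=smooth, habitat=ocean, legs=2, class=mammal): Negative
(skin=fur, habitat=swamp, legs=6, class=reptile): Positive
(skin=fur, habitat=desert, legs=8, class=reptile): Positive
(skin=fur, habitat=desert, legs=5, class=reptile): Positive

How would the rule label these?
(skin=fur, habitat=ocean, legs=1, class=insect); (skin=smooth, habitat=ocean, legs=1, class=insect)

Negative, Negative

A rule that fits every label: class is reptile AND legs ≥ 5 — true of each 'Positive' example, false of each 'Negative' one.
(skin=fur, habitat=ocean, legs=1, class=insect) — class is insect, legs = 1, hence Negative.
(skin=smooth, habitat=ocean, legs=1, class=insect) — class is insect, legs = 1, hence Negative.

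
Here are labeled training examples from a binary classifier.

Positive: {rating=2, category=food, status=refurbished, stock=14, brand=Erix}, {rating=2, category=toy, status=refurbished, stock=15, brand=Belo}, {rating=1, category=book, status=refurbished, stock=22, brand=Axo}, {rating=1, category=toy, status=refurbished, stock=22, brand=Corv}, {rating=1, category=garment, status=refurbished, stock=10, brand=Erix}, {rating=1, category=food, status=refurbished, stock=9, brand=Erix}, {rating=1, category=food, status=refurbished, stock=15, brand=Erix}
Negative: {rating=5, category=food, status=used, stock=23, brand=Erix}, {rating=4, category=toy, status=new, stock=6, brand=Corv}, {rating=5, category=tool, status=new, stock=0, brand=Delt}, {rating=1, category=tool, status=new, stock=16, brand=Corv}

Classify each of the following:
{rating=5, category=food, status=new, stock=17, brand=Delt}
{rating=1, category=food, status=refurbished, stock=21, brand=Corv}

Negative, Positive

Rule: status is refurbished. This holds for each 'Positive' example and fails for each 'Negative' one.
Negative: {rating=5, category=food, status=new, stock=17, brand=Delt}, since status is new.
Positive: {rating=1, category=food, status=refurbished, stock=21, brand=Corv}, since status is refurbished.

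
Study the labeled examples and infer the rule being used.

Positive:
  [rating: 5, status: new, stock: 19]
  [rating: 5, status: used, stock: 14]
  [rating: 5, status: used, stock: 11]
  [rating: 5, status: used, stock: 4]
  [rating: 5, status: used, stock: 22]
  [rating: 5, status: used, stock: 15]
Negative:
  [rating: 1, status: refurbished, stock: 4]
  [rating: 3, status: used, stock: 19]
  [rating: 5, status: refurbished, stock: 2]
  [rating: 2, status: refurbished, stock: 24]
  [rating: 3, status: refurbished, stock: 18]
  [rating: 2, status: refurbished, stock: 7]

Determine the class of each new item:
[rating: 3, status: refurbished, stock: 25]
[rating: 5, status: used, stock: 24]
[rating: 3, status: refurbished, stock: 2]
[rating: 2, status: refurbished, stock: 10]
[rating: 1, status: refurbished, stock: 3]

Rule: rating = 5 AND stock ≥ 4. This holds for each 'Positive' example and fails for each 'Negative' one.
[rating: 3, status: refurbished, stock: 25] — rating = 3, stock = 25, hence Negative. [rating: 5, status: used, stock: 24] — rating = 5, stock = 24, hence Positive. [rating: 3, status: refurbished, stock: 2] — rating = 3, stock = 2, hence Negative. [rating: 2, status: refurbished, stock: 10] — rating = 2, stock = 10, hence Negative. [rating: 1, status: refurbished, stock: 3] — rating = 1, stock = 3, hence Negative.

Negative, Positive, Negative, Negative, Negative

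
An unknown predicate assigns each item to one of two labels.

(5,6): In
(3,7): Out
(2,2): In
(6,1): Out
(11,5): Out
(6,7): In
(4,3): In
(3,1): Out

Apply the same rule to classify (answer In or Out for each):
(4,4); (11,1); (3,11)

In, Out, Out

One predicate separates the groups cleanly: |first − second| ≤ 1.
In: (4,4), since |4−4| = 0.
Out: (11,1), since |11−1| = 10.
Out: (3,11), since |3−11| = 8.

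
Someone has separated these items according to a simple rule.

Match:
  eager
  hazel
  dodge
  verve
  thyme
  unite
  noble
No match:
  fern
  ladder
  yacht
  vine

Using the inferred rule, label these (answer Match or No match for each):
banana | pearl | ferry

The common property of the 'Match' items is: odd length AND contains 'e'. No 'No match' item has it.
banana: length 6, no 'e' — fails this test, so No match. pearl: length 5, has 'e' — fits, so Match. ferry: length 5, has 'e' — fits, so Match.

No match, Match, Match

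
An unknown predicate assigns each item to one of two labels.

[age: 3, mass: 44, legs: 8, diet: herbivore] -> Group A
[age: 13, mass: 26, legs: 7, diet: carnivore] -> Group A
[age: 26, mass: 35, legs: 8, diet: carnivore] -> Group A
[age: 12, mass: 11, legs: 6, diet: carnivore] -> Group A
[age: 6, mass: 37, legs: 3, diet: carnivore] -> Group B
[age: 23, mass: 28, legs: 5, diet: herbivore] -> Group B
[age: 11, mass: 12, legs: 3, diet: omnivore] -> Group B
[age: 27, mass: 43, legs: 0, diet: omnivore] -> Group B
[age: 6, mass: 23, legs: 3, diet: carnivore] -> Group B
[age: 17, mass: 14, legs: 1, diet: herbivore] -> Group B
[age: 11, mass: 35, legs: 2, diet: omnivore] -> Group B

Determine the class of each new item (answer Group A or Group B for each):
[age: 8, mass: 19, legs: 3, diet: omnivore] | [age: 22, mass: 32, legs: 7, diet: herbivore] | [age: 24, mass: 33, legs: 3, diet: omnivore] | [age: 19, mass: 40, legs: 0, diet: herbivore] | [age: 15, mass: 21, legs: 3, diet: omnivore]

'Group A' ⟺ legs ≥ 6.
[age: 8, mass: 19, legs: 3, diet: omnivore]: Group B (legs = 3).
[age: 22, mass: 32, legs: 7, diet: herbivore]: Group A (legs = 7).
[age: 24, mass: 33, legs: 3, diet: omnivore]: Group B (legs = 3).
[age: 19, mass: 40, legs: 0, diet: herbivore]: Group B (legs = 0).
[age: 15, mass: 21, legs: 3, diet: omnivore]: Group B (legs = 3).

Group B, Group A, Group B, Group B, Group B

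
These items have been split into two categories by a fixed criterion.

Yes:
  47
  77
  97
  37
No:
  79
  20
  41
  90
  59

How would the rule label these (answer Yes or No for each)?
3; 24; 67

No, No, Yes

The classifier is using: ends in digit 7.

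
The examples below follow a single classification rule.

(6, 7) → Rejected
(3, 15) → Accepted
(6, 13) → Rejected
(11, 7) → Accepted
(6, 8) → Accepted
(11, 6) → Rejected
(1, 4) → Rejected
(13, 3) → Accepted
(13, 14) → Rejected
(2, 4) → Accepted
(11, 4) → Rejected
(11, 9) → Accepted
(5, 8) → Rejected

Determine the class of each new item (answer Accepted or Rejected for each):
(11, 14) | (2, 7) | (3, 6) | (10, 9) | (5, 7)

Rejected, Rejected, Rejected, Rejected, Accepted

One predicate separates the groups cleanly: sum is even.
(11, 14): 11+14 = 25, does not satisfy this → Rejected. (2, 7): 2+7 = 9, does not satisfy this → Rejected. (3, 6): 3+6 = 9, does not satisfy this → Rejected. (10, 9): 10+9 = 19, does not satisfy this → Rejected. (5, 7): 5+7 = 12, has this property → Accepted.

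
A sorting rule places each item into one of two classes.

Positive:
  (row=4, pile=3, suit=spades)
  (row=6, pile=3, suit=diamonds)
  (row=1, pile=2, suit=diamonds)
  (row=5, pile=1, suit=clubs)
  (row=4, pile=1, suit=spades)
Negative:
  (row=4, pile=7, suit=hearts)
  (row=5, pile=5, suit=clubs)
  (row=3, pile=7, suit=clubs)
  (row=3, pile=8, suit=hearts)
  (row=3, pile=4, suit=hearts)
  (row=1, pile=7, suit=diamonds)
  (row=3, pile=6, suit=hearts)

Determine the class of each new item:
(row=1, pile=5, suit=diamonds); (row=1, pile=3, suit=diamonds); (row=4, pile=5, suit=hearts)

Negative, Positive, Negative

The pattern is that an item is 'Positive' exactly when: pile ≤ 3.
(row=1, pile=5, suit=diamonds): Negative (pile = 5).
(row=1, pile=3, suit=diamonds): Positive (pile = 3).
(row=4, pile=5, suit=hearts): Negative (pile = 5).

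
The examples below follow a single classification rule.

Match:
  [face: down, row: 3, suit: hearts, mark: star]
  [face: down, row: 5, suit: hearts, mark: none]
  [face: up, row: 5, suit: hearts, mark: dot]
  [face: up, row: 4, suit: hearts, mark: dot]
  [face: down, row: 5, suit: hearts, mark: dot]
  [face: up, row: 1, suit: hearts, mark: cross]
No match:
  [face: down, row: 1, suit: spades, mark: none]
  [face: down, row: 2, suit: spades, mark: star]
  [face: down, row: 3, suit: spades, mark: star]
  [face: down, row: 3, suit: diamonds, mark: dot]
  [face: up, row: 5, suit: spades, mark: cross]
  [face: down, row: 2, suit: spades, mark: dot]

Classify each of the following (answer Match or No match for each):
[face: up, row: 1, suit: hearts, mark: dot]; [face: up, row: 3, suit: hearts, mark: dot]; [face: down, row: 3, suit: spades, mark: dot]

Match, Match, No match

The rule appears to be: suit is hearts.
[face: up, row: 1, suit: hearts, mark: dot] → suit is hearts → Match.
[face: up, row: 3, suit: hearts, mark: dot] → suit is hearts → Match.
[face: down, row: 3, suit: spades, mark: dot] → suit is spades → No match.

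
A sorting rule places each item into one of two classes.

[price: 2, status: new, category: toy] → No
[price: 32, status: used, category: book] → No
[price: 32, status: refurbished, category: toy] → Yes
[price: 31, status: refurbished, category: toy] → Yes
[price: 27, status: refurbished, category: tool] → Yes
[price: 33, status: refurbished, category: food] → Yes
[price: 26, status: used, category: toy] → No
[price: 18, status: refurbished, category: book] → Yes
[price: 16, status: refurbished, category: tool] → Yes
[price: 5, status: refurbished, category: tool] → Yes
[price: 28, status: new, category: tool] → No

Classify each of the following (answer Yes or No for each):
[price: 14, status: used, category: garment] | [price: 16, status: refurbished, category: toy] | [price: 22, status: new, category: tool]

No, Yes, No

A rule that fits every label: status is refurbished — true of each 'Yes' example, false of each 'No' one.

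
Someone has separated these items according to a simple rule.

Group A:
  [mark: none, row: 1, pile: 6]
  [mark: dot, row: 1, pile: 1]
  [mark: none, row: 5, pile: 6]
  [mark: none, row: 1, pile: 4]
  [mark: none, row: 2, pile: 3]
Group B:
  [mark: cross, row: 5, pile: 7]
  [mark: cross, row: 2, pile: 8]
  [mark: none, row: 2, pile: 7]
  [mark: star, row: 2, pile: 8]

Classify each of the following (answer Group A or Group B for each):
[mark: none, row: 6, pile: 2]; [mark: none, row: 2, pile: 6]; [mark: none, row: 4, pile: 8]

Group A, Group A, Group B

Every 'Group A' example satisfies: pile ≤ 6. None of the 'Group B' examples do.
[mark: none, row: 6, pile: 2]: pile = 2 — fits, so Group A. [mark: none, row: 2, pile: 6]: pile = 6 — fits, so Group A. [mark: none, row: 4, pile: 8]: pile = 8 — does not fit, so Group B.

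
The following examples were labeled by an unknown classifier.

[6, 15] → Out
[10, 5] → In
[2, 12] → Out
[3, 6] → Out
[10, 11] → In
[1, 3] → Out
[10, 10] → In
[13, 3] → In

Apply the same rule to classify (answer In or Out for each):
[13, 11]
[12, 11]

In, In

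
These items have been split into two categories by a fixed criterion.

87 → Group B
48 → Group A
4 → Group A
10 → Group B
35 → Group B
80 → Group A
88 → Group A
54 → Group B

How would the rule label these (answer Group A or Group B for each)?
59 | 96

Group B, Group A

Looking at the examples, the only property every 'Group A' case has and every 'Group B' case lacks is: multiple of 4.
59 — 59 = 4·14 + 3, hence Group B.
96 — 96 = 4·24, hence Group A.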